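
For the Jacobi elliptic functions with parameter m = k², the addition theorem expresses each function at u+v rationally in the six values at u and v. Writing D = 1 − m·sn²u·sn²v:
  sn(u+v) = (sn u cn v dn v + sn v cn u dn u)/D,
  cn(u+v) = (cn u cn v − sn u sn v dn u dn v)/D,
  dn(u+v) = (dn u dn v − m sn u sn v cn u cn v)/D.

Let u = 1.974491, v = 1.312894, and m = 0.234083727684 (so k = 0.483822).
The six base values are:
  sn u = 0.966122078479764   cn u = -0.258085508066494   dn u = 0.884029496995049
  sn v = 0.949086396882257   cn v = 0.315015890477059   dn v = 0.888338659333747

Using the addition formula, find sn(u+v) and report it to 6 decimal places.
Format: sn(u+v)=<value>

sn(u+v)=0.067009

m = k² = 0.234083727684
D = 1 − m·sn²u·sn²v = 0.8031901925962287
sn(u+v) = (sn u·cn v·dn v + sn v·cn u·dn u)/D = 0.05382137088410169/0.8031901925962287 = 0.06700949710320754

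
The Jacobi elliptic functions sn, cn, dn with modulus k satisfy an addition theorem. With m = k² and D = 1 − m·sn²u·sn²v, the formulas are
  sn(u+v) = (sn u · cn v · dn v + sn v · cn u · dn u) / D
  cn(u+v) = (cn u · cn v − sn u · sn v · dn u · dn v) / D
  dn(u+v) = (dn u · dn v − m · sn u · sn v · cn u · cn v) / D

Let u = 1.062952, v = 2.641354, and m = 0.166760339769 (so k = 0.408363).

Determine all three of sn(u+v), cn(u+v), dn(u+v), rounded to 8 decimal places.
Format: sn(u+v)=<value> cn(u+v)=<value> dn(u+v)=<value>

sn(u+v)=-0.40398251 cn(u+v)=-0.91476671 dn(u+v)=0.98629833

sn u = 0.8605758614635669, cn u = 0.5093222817295938, dn u = 0.9362151592121664
sn v = 0.5958157823531642, cn v = -0.8031211325191779, dn v = 0.9699487986304673
m = k² = 0.166760339769
D = 1 − m·sn²u·sn²v = 0.9561575215015153
sn(u+v) = (sn u·cn v·dn v + sn v·cn u·dn u)/D = -0.3862709107898978/0.9561575215015153 = -0.4039825050827524
cn(u+v) = (cn u·cn v − sn u·sn v·dn u·dn v)/D = -0.8746610711592596/0.9561575215015153 = -0.9147667110182049
dn(u+v) = (dn u·dn v − m·sn u·sn v·cn u·cn v)/D = 0.9430565695234451/0.9561575215015153 = 0.9862983329802218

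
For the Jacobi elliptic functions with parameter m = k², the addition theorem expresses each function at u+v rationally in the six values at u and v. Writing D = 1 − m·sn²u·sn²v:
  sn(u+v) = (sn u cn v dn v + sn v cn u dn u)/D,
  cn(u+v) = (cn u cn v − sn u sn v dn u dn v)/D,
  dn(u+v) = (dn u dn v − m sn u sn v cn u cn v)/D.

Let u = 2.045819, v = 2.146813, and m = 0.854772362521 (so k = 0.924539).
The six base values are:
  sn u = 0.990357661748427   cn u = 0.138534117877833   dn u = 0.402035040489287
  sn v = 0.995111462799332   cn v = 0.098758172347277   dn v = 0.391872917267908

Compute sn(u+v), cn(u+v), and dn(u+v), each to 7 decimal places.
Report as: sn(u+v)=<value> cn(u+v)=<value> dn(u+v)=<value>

sn(u+v)=0.5520958 cn(u+v)=-0.8337807 dn(u+v)=0.8599169

m = k² = 0.854772362521
D = 1 − m·sn²u·sn²v = 0.1698089232505982
sn(u+v) = (sn u·cn v·dn v + sn v·cn u·dn u)/D = 0.09375078813982928/0.1698089232505982 = 0.5520957694400729
cn(u+v) = (cn u·cn v − sn u·sn v·dn u·dn v)/D = -0.1415834034719055/0.1698089232505982 = -0.8337807034025037
dn(u+v) = (dn u·dn v − m·sn u·sn v·cn u·cn v)/D = 0.1460215613616698/0.1698089232505982 = 0.8599168910939748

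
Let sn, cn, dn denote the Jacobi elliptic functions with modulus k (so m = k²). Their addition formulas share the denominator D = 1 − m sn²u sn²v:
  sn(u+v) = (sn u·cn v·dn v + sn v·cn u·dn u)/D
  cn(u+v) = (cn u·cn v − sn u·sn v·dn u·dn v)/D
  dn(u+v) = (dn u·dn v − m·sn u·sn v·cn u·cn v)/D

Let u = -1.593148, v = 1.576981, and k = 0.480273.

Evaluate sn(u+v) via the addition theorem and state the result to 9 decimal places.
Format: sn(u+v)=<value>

sn u = -0.9973959514220965, cn u = 0.07212015035210957, dn u = 0.8778027069028496
sn v = 0.9962718635074986, cn v = 0.08626919486871339, dn v = 0.878097101400977
m = k² = 0.230662154529
D = 1 − m·sn²u·sn²v = 0.7722453372995832
sn(u+v) = (sn u·cn v·dn v + sn v·cn u·dn u)/D = -0.01248422108256212/0.7722453372995832 = -0.01616613332521685

sn(u+v)=-0.016166133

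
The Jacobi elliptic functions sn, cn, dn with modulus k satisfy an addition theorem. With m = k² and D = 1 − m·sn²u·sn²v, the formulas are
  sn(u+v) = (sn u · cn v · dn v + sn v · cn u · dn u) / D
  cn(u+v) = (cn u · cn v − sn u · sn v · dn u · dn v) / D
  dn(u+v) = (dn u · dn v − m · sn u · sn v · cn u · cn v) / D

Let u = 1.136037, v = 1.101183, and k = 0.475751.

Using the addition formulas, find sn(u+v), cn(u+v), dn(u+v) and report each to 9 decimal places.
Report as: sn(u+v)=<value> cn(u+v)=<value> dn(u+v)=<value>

sn(u+v)=0.876705014 cn(u+v)=-0.481028397 dn(u+v)=0.908863681

sn u = 0.8882082238174088, cn u = 0.4594411291374814, dn u = 0.9063321782426136
sn v = 0.873226348711115, cn v = 0.4873148303885838, dn v = 0.9096213562390944
m = k² = 0.226339014001
D = 1 − m·sn²u·sn²v = 0.8638421569906412
sn(u+v) = (sn u·cn v·dn v + sn v·cn u·dn u)/D = 0.7573347501933059/0.8638421569906412 = 0.8767050138321864
cn(u+v) = (cn u·cn v − sn u·sn v·dn u·dn v)/D = -0.4155326080392327/0.8638421569906412 = -0.4810283970011602
dn(u+v) = (dn u·dn v − m·sn u·sn v·cn u·cn v)/D = 0.7851147622580543/0.8638421569906412 = 0.9088636805977972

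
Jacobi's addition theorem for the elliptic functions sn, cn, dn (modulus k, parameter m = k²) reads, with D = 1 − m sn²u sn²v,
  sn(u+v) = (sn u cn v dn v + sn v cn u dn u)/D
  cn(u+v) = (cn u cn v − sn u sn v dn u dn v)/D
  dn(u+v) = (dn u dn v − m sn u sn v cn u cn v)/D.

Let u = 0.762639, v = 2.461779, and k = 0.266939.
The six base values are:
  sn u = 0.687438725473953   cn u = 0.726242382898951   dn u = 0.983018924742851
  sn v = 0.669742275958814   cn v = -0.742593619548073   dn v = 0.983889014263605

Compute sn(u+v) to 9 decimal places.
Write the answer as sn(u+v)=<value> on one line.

m = k² = 0.071256429721
D = 1 − m·sn²u·sn²v = 0.9848954610693178
sn(u+v) = (sn u·cn v·dn v + sn v·cn u·dn u)/D = -0.02412744026594229/0.9848954610693178 = -0.02449746315182194

sn(u+v)=-0.024497463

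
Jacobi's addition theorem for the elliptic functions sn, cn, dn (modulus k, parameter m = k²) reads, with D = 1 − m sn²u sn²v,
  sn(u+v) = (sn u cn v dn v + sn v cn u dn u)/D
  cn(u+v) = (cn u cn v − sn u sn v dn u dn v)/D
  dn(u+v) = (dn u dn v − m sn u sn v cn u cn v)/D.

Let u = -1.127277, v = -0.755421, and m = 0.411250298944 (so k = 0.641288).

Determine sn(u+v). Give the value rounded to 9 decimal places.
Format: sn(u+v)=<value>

sn(u+v)=-0.997211045

sn u = -0.8681539283629699, cn u = 0.4962950298642365, dn u = 0.8306890217573702
sn v = -0.6663038471894173, cn v = 0.7456803492251768, dn v = 0.9041133675485845
m = k² = 0.411250298944
D = 1 − m·sn²u·sn²v = 0.862391792449977
sn(u+v) = (sn u·cn v·dn v + sn v·cn u·dn u)/D = -0.8599866203562836/0.862391792449977 = -0.9972110447771534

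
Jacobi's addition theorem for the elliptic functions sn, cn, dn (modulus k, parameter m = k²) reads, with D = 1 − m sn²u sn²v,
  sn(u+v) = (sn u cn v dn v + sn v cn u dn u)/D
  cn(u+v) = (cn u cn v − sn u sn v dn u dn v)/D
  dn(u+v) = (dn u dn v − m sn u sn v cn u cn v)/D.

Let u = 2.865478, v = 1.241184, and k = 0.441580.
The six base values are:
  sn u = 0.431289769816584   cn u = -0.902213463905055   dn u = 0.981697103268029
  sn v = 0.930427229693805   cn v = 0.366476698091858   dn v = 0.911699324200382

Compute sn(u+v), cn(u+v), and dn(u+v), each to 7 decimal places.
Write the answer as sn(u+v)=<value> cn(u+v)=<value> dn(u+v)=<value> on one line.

sn(u+v)=-0.7020218 cn(u+v)=-0.7121555 dn(u+v)=0.9507370

m = k² = 0.1949928964
D = 1 − m·sn²u·sn²v = 0.9686005581892646
sn(u+v) = (sn u·cn v·dn v + sn v·cn u·dn u)/D = -0.6799786640631548/0.9686005581892646 = -0.7020217553191693
cn(u+v) = (cn u·cn v − sn u·sn v·dn u·dn v)/D = -0.6897942140547732/0.9686005581892646 = -0.712155499212491
dn(u+v) = (dn u·dn v − m·sn u·sn v·cn u·cn v)/D = 0.9208843488868496/0.9686005581892646 = 0.950736958698829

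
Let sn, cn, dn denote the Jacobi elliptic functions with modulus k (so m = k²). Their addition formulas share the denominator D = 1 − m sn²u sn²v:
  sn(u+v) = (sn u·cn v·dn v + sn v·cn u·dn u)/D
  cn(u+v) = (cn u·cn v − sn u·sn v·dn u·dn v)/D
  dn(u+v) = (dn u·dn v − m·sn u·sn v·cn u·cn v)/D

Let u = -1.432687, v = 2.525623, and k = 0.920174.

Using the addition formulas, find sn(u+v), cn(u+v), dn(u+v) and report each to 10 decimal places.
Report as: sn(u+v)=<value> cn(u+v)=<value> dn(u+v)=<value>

sn u = -0.9140654367891808, cn u = 0.4055667358985499, dn u = 0.5408808121400553
sn v = 0.9983435805979876, cn v = -0.05753342575224726, dn v = 0.3950728212101462
m = k² = 0.846720190276
D = 1 − m·sn²u·sn²v = 0.2948937729093445
sn(u+v) = (sn u·cn v·dn v + sn v·cn u·dn u)/D = 0.2397765173347617/0.2948937729093445 = 0.8130945423811076
cn(u+v) = (cn u·cn v − sn u·sn v·dn u·dn v)/D = 0.1716670004267586/0.2948937729093445 = 0.5821316561999159
dn(u+v) = (dn u·dn v − m·sn u·sn v·cn u·cn v)/D = 0.1956579698057628/0.2948937729093445 = 0.6634862712611821

sn(u+v)=0.8130945424 cn(u+v)=0.5821316562 dn(u+v)=0.6634862713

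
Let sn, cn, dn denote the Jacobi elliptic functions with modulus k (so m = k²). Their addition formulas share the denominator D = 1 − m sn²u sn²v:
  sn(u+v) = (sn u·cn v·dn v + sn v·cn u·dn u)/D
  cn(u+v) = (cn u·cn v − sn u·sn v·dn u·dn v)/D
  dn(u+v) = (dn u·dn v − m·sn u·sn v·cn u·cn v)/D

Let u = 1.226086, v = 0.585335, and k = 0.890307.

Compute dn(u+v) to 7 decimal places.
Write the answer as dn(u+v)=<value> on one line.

dn(u+v)=0.4885983

sn u = 0.865667927788619, cn u = 0.5006186560628343, dn u = 0.6371858153502451
sn v = 0.5318998607257605, cn v = 0.8468072615181784, dn v = 0.8807646954411745
m = k² = 0.792646554249
D = 1 − m·sn²u·sn²v = 0.8319486582005462
dn(u+v) = (dn u·dn v − m·sn u·sn v·cn u·cn v)/D = 0.4064886590536792/0.8319486582005462 = 0.4885982506815856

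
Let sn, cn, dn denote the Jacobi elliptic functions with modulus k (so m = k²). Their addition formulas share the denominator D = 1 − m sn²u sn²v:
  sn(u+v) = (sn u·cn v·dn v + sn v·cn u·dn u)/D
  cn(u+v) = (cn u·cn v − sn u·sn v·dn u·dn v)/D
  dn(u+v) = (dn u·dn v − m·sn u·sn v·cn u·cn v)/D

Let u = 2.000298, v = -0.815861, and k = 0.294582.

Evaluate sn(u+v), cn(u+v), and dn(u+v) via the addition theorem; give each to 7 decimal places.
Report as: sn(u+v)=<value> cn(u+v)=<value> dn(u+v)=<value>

sn u = 0.9297713194256414, cn u = -0.3681376014121649, dn u = 0.961759915145591
sn v = -0.7235959518555159, cn v = 0.6902238031669944, dn v = 0.9770176666477761
m = k² = 0.086778554724
D = 1 − m·sn²u·sn²v = 0.960721313105165
sn(u+v) = (sn u·cn v·dn v + sn v·cn u·dn u)/D = 0.8831977511791474/0.960721313105165 = 0.9193069198439532
cn(u+v) = (cn u·cn v − sn u·sn v·dn u·dn v)/D = 0.3780835539488717/0.960721313105165 = 0.3935413410647266
dn(u+v) = (dn u·dn v − m·sn u·sn v·cn u·cn v)/D = 0.9248215222166619/0.960721313105165 = 0.9626324612571873

sn(u+v)=0.9193069 cn(u+v)=0.3935413 dn(u+v)=0.9626325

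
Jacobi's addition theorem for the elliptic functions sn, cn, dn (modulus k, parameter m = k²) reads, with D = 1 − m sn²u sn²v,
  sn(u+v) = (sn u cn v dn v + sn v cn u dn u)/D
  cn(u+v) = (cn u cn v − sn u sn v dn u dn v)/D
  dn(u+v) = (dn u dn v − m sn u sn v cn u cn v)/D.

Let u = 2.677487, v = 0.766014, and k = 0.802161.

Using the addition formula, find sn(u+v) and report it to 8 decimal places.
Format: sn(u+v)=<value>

sn u = 0.9112945641086898, cn u = -0.411755045416511, dn u = 0.6823721493080909
sn v = 0.6620925910261128, cn v = 0.7494220445839103, dn v = 0.8473061035369237
m = k² = 0.643462269921
D = 1 − m·sn²u·sn²v = 0.7657508076512758
sn(u+v) = (sn u·cn v·dn v + sn v·cn u·dn u)/D = 0.3926345476894456/0.7657508076512758 = 0.5127445426975664

sn(u+v)=0.51274454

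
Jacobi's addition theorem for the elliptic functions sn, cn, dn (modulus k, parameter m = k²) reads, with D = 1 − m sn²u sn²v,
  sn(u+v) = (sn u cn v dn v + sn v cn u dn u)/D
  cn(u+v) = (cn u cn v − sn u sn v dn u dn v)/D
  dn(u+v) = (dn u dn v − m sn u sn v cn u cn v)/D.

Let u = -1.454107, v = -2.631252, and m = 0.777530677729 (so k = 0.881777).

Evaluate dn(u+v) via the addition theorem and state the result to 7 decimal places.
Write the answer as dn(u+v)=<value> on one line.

sn u = -0.9278490350109546, cn u = 0.3729559869867225, dn u = 0.57499640018333
sn v = -0.9793112237263129, cn v = -0.2023598949487558, dn v = 0.5042904280442463
m = k² = 0.777530677729
D = 1 − m·sn²u·sn²v = 0.3580316194372989
dn(u+v) = (dn u·dn v − m·sn u·sn v·cn u·cn v)/D = 0.3432860983073098/0.3580316194372989 = 0.9588150310490341

dn(u+v)=0.9588150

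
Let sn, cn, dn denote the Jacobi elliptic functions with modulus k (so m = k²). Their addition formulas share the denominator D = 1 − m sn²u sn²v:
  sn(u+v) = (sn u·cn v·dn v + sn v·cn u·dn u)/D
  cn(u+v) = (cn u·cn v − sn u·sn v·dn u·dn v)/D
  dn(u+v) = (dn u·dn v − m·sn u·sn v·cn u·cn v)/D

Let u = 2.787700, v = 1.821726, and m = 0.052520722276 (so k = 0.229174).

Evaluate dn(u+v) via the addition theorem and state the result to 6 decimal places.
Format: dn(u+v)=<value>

dn(u+v)=0.974090

sn u = 0.3856194392807848, cn u = -0.9226579258039098, dn u = 0.9960873681918578
sn v = 0.9750917616415733, cn v = -0.2218018403411774, dn v = 0.974711798501558
m = k² = 0.052520722276
D = 1 − m·sn²u·sn²v = 0.9925742640543653
dn(u+v) = (dn u·dn v − m·sn u·sn v·cn u·cn v)/D = 0.9668566252384006/0.9925742640543653 = 0.9740899600691681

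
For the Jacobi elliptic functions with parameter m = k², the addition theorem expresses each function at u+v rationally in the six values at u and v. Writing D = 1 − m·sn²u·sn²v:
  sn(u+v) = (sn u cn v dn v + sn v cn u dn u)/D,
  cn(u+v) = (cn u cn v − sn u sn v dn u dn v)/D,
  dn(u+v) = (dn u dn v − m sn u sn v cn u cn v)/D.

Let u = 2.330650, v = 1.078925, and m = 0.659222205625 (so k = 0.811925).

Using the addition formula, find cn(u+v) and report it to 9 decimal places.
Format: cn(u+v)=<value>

sn u = 0.9831752697007347, cn u = -0.182664690208282, dn u = 0.6023069474591419
sn v = 0.8251964644464905, cn v = 0.5648458153027355, dn v = 0.7423632286180176
m = k² = 0.659222205625
D = 1 − m·sn²u·sn²v = 0.5660812297035118
cn(u+v) = (cn u·cn v − sn u·sn v·dn u·dn v)/D = -0.4659400887814706/0.5660812297035118 = -0.8230975774015847

cn(u+v)=-0.823097577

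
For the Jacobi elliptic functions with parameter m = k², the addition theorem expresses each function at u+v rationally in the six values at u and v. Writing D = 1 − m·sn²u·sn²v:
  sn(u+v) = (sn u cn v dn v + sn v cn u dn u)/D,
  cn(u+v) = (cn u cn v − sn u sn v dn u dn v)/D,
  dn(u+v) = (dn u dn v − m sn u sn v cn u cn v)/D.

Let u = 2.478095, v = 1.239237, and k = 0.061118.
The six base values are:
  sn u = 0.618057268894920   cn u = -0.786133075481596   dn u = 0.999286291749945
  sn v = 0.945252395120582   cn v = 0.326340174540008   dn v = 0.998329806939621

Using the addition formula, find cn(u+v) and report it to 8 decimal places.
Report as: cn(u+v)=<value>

m = k² = 0.003735409924
D = 1 − m·sn²u·sn²v = 0.9987250555047823
cn(u+v) = (cn u·cn v − sn u·sn v·dn u·dn v)/D = -0.8393748921224412/0.9987250555047823 = -0.8404464146523276

cn(u+v)=-0.84044641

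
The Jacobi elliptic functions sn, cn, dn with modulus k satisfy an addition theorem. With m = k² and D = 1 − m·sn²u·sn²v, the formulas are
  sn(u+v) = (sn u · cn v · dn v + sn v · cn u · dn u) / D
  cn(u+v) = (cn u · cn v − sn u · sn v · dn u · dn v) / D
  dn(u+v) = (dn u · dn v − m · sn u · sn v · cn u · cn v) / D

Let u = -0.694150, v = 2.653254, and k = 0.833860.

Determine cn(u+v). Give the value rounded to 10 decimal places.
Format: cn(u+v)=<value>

cn(u+v)=0.0604451395

sn u = -0.6125842369682649, cn u = 0.7904053090775698, dn u = 0.8596939356816698
sn v = 0.944273188455443, cn v = -0.3291627949270564, dn v = 0.6164530832113002
m = k² = 0.6953224996
D = 1 − m·sn²u·sn²v = 0.7673445477854631
cn(u+v) = (cn u·cn v − sn u·sn v·dn u·dn v)/D = 0.0463822482011967/0.7673445477854631 = 0.06044513945535248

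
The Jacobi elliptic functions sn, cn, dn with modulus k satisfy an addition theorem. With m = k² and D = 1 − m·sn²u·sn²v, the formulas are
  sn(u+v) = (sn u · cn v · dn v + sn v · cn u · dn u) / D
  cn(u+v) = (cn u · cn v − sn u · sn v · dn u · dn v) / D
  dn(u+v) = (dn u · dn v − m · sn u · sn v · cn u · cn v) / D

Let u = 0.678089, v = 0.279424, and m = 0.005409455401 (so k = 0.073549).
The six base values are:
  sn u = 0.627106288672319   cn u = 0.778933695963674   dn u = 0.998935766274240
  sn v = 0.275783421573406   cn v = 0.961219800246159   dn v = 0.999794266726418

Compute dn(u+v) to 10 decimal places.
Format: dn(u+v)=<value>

dn(u+v)=0.9981912926

m = k² = 0.005409455401
D = 1 − m·sn²u·sn²v = 0.999838202365694
dn(u+v) = (dn u·dn v − m·sn u·sn v·cn u·cn v)/D = 0.9980297875685778/0.999838202365694 = 0.9981912925582986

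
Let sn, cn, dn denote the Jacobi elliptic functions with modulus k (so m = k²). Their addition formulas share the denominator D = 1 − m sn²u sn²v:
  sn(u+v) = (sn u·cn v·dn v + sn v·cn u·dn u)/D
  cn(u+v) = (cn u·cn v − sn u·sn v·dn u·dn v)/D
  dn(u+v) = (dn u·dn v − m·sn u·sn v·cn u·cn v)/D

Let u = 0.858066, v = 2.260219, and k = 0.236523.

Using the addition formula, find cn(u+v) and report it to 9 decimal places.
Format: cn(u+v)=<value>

sn u = 0.7532497392083327, cn u = 0.6577346200273928, dn u = 0.9840013709153351
sn v = 0.7959100714499135, cn v = -0.6054148645058143, dn v = 0.9821209430391443
m = k² = 0.055943129529
D = 1 − m·sn²u·sn²v = 0.9798927471952297
cn(u+v) = (cn u·cn v − sn u·sn v·dn u·dn v)/D = -0.9775825380066136/0.9798927471952297 = -0.9976423856639121

cn(u+v)=-0.997642386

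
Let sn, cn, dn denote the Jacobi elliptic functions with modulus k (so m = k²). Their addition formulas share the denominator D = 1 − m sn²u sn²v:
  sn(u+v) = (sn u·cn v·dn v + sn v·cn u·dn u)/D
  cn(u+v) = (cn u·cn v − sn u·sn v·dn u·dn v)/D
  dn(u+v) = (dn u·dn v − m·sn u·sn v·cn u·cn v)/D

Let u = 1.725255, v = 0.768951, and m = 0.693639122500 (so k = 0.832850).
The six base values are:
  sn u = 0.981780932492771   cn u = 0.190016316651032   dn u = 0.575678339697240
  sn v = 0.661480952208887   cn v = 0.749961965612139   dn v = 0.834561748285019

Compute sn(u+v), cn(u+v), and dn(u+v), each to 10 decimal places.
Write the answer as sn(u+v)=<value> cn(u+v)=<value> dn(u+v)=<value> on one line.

sn(u+v)=0.9708714027 cn(u+v)=-0.2396011673 dn(u+v)=0.5883721707

m = k² = 0.6936391225
D = 1 − m·sn²u·sn²v = 0.7074517850697946
sn(u+v) = (sn u·cn v·dn v + sn v·cn u·dn u)/D = 0.6868447069393821/0.7074517850697946 = 0.9708714027368246
cn(u+v) = (cn u·cn v − sn u·sn v·dn u·dn v)/D = -0.1695062734762147/0.7074517850697946 = -0.2396011672505595
dn(u+v) = (dn u·dn v − m·sn u·sn v·cn u·cn v)/D = 0.4162449424218836/0.7074517850697946 = 0.5883721706643491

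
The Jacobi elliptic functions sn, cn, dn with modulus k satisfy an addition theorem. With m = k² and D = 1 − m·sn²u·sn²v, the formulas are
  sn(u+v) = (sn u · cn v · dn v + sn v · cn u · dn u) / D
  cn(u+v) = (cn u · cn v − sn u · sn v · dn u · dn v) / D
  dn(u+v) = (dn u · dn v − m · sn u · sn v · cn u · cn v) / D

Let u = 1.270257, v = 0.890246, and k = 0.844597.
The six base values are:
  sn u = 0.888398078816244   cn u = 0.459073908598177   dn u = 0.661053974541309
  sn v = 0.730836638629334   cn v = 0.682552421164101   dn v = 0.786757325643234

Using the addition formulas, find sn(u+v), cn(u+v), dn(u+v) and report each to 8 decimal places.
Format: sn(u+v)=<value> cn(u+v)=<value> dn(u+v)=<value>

m = k² = 0.713344092409
D = 1 − m·sn²u·sn²v = 0.6992851235408967
sn(u+v) = (sn u·cn v·dn v + sn v·cn u·dn u)/D = 0.6988614560975557/0.6992851235408967 = 0.9993941420615447
cn(u+v) = (cn u·cn v − sn u·sn v·dn u·dn v)/D = -0.02433822480813521/0.6992851235408967 = -0.03480443668656398
dn(u+v) = (dn u·dn v − m·sn u·sn v·cn u·cn v)/D = 0.3749629275320357/0.6992851235408967 = 0.5362089295327424

sn(u+v)=0.99939414 cn(u+v)=-0.03480444 dn(u+v)=0.53620893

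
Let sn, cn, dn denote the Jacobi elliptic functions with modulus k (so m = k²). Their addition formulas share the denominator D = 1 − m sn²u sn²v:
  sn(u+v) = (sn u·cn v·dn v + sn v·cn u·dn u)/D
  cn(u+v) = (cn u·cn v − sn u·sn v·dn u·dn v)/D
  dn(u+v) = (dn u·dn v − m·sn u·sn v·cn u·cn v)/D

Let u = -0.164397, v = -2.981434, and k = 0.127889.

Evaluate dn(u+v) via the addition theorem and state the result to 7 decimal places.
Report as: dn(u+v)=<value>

sn u = -0.1636456073863507, cn u = 0.9865191914925692, dn u = 0.9997809755213453
sn v = -0.1722464867278942, cn v = -0.9850538806633358, dn v = 0.9997573446743321
m = k² = 0.016355596321
D = 1 − m·sn²u·sn²v = 0.9999870050134995
dn(u+v) = (dn u·dn v − m·sn u·sn v·cn u·cn v)/D = 0.9999863822336496/0.9999870050134995 = 0.999999377212057

dn(u+v)=0.9999994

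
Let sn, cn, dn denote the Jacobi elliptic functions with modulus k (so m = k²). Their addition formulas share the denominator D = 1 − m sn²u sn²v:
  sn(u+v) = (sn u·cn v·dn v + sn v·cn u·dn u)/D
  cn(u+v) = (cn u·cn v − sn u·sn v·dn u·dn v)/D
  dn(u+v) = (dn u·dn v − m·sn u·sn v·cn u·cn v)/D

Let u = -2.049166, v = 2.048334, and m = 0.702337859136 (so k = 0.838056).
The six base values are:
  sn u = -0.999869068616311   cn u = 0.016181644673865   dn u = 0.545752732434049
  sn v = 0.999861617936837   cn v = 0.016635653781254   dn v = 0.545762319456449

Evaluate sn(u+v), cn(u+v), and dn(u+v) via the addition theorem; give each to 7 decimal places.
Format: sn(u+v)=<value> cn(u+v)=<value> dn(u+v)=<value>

m = k² = 0.702337859136
D = 1 − m·sn²u·sn²v = 0.2980403625391794
sn(u+v) = (sn u·cn v·dn v + sn v·cn u·dn u)/D = -0.000247969532931419/0.2980403625391794 = -0.0008319998365953593
cn(u+v) = (cn u·cn v − sn u·sn v·dn u·dn v)/D = 0.2980402593838561/0.2980403625391794 = 0.9999996538880761
dn(u+v) = (dn u·dn v − m·sn u·sn v·cn u·cn v)/D = 0.2980402900892943/0.2980403625391794 = 0.9999997569125048

sn(u+v)=-0.0008320 cn(u+v)=0.9999997 dn(u+v)=0.9999998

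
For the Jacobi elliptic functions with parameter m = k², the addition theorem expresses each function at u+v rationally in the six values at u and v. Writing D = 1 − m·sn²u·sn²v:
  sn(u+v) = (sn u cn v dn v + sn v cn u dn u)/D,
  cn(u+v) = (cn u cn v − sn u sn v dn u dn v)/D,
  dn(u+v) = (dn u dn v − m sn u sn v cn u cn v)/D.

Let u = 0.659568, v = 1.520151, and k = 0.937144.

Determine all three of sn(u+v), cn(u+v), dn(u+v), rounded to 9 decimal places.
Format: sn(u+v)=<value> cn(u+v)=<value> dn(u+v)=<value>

sn(u+v)=0.994142889 cn(u+v)=0.108073660 dn(u+v)=0.363344024

sn u = 0.5823045060028351, cn u = 0.8129707634895576, dn u = 0.8379785474075248
sn v = 0.9273186524455202, cn v = 0.3742727839779757, dn v = 0.4947574433183015
m = k² = 0.878238876736
D = 1 − m·sn²u·sn²v = 0.7439227776334493
sn(u+v) = (sn u·cn v·dn v + sn v·cn u·dn u)/D = 0.739565539436393/0.7439227776334493 = 0.9941428891169088
cn(u+v) = (cn u·cn v − sn u·sn v·dn u·dn v)/D = 0.08039845744803471/0.7439227776334493 = 0.1080736601503136
dn(u+v) = (dn u·dn v − m·sn u·sn v·cn u·cn v)/D = 0.2702998953778874/0.7439227776334493 = 0.363344023740958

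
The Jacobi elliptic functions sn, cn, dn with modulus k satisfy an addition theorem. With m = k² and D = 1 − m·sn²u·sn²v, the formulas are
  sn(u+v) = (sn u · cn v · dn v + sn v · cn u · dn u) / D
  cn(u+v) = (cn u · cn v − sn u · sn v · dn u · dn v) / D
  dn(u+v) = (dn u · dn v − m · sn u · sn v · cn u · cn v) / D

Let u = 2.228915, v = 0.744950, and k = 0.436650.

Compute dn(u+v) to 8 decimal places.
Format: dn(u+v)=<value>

sn u = 0.8670742922526691, cn u = -0.4981788551459535, dn u = 0.9255571241831274
sn v = 0.6692742054608202, cn v = 0.7430155031389236, dn v = 0.9563454455891286
m = k² = 0.1906632225
D = 1 − m·sn²u·sn²v = 0.9357922097786465
dn(u+v) = (dn u·dn v − m·sn u·sn v·cn u·cn v)/D = 0.9261076762239156/0.9357922097786465 = 0.9896509786536675

dn(u+v)=0.98965098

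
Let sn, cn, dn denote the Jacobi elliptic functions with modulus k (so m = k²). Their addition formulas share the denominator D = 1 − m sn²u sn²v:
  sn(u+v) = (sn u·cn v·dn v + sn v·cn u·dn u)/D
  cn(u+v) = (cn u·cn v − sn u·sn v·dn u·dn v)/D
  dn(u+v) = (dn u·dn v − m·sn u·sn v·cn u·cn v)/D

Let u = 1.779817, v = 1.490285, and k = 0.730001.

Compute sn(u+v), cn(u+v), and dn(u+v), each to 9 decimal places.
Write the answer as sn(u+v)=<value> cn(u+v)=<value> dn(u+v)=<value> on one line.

sn(u+v)=0.466776238 cn(u+v)=-0.884375454 dn(u+v)=0.940154987

sn u = 0.997509777042587, cn u = 0.07052832554689188, dn u = 0.6853826101269296
sn v = 0.9632253789119905, cn v = 0.2686947513812884, dn v = 0.7110361152011485
m = k² = 0.532901460001
D = 1 − m·sn²u·sn²v = 0.5080317612046679
sn(u+v) = (sn u·cn v·dn v + sn v·cn u·dn u)/D = 0.2371371545035989/0.5080317612046679 = 0.4667762384408575
cn(u+v) = (cn u·cn v − sn u·sn v·dn u·dn v)/D = -0.4492908193438332/0.5080317612046679 = -0.8843754537678009
dn(u+v) = (dn u·dn v − m·sn u·sn v·cn u·cn v)/D = 0.4776285938670645/0.5080317612046679 = 0.9401549870316965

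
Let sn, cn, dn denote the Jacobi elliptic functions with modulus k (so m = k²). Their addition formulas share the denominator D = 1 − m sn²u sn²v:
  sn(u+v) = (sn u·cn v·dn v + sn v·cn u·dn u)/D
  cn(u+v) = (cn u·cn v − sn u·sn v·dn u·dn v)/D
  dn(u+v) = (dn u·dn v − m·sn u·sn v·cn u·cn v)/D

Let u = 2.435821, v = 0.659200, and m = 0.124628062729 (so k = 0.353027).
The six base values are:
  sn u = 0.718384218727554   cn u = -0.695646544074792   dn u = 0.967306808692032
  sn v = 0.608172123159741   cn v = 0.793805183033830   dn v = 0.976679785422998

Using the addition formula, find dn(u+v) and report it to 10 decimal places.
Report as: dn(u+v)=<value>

m = k² = 0.124628062729
D = 1 − m·sn²u·sn²v = 0.9762106580057336
dn(u+v) = (dn u·dn v − m·sn u·sn v·cn u·cn v)/D = 0.974816809559701/0.9762106580057336 = 0.9985721847691358

dn(u+v)=0.9985721848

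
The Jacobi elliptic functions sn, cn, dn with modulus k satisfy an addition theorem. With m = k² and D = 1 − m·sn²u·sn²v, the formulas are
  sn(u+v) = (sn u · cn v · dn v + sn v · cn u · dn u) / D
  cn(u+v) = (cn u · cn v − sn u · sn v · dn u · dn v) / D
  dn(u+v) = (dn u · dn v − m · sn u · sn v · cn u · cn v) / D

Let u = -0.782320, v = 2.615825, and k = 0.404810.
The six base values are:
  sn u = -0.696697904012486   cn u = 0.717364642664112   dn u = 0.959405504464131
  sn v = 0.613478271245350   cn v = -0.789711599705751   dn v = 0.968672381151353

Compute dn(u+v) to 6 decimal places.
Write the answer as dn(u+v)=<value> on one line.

m = k² = 0.1638711361
D = 1 − m·sn²u·sn²v = 0.9700642707150556
dn(u+v) = (dn u·dn v − m·sn u·sn v·cn u·cn v)/D = 0.889671169996776/0.9700642707150556 = 0.9171260058274077

dn(u+v)=0.917126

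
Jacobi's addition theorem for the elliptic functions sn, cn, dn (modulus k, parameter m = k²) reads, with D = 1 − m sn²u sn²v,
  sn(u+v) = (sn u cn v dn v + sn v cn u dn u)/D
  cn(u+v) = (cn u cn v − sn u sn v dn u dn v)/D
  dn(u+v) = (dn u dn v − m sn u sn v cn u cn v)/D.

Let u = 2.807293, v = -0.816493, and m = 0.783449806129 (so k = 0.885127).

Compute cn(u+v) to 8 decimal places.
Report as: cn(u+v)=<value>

cn(u+v)=0.10773374

sn u = 0.9596725250819159, cn u = -0.2811203382946518, dn u = 0.5276979914342855
sn v = -0.685382982618583, cn v = 0.7281827841530279, dn v = 0.7949682915149755
m = k² = 0.783449806129
D = 1 − m·sn²u·sn²v = 0.6610591342794976
cn(u+v) = (cn u·cn v − sn u·sn v·dn u·dn v)/D = 0.07121837464989909/0.6610591342794976 = 0.1077337426515126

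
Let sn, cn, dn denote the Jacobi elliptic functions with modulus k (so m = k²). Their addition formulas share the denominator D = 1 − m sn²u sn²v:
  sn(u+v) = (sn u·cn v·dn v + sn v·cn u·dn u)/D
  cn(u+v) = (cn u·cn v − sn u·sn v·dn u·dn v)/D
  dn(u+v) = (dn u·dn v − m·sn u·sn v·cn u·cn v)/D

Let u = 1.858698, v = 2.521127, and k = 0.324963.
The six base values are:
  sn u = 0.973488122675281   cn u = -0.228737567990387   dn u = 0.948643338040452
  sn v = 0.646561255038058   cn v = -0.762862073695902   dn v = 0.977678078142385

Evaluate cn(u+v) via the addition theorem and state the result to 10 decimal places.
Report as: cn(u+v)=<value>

m = k² = 0.105600951369
D = 1 − m·sn²u·sn²v = 0.9581641596192105
cn(u+v) = (cn u·cn v − sn u·sn v·dn u·dn v)/D = -0.4092712883933233/0.9581641596192105 = -0.4271410950666054

cn(u+v)=-0.4271410951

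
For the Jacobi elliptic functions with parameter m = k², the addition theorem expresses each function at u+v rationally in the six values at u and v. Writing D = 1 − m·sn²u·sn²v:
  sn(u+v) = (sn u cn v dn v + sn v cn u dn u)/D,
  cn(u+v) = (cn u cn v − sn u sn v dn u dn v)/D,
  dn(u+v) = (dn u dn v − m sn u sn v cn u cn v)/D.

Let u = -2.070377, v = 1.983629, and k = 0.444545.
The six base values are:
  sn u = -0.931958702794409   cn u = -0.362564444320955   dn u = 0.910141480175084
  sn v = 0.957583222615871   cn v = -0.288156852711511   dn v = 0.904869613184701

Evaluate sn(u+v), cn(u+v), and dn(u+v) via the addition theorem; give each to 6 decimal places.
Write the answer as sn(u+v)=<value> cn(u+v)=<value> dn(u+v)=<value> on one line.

sn(u+v)=-0.086618 cn(u+v)=0.996242 dn(u+v)=0.999258

m = k² = 0.197620257025
D = 1 − m·sn²u·sn²v = 0.8426097399337913
sn(u+v) = (sn u·cn v·dn v + sn v·cn u·dn u)/D = -0.07298504826692542/0.8426097399337913 = -0.08661785499021205
cn(u+v) = (cn u·cn v − sn u·sn v·dn u·dn v)/D = 0.8394428846328772/0.8426097399337913 = 0.9962416108539608
dn(u+v) = (dn u·dn v − m·sn u·sn v·cn u·cn v)/D = 0.8419848495270951/0.8426097399337913 = 0.9992583869173583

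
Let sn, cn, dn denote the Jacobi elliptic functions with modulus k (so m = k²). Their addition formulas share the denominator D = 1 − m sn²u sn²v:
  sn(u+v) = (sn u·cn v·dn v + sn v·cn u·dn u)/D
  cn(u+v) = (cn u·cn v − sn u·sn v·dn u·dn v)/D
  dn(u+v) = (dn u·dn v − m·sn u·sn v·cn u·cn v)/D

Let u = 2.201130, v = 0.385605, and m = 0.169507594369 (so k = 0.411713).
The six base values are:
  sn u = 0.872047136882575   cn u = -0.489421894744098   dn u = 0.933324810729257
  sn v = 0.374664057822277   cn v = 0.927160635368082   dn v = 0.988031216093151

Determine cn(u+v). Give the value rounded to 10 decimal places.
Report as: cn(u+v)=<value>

cn(u+v)=-0.7689777144

m = k² = 0.169507594369
D = 1 − m·sn²u·sn²v = 0.9819052266976545
cn(u+v) = (cn u·cn v − sn u·sn v·dn u·dn v)/D = -0.7550632369445751/0.9819052266976545 = -0.7689777143604838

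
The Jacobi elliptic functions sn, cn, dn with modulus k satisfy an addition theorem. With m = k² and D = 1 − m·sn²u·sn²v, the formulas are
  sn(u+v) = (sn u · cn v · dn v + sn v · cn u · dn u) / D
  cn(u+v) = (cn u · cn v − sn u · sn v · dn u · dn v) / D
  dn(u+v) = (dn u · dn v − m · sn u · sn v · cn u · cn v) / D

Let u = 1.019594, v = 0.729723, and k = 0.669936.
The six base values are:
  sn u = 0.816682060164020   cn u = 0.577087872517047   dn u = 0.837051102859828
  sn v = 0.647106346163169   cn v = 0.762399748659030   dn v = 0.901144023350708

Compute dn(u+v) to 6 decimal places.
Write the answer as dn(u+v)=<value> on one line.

dn(u+v)=0.743094

m = k² = 0.448814244096
D = 1 − m·sn²u·sn²v = 0.8746501031258748
dn(u+v) = (dn u·dn v − m·sn u·sn v·cn u·cn v)/D = 0.649946979967871/0.8746501031258748 = 0.7430936984344404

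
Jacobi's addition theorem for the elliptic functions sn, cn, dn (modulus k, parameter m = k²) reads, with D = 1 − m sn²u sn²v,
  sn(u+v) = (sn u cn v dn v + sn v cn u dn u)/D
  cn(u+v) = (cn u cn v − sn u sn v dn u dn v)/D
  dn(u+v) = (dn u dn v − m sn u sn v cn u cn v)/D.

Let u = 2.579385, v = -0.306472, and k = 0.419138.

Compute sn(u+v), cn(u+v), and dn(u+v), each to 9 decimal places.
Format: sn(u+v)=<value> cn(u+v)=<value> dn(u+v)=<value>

sn(u+v)=0.839801703 cn(u+v)=-0.542893267 dn(u+v)=0.936002705

sn u = 0.6488566338322018, cn u = -0.7609106838072022, dn u = 0.9623084234189831
sn v = -0.3009088201966919, cn v = 0.953652914811167, dn v = 0.9920146975350184
m = k² = 0.175676663044
D = 1 − m·sn²u·sn²v = 0.9933029829035429
sn(u+v) = (sn u·cn v·dn v + sn v·cn u·dn u)/D = 0.8341775368401868/0.9933029829035429 = 0.839801703204179
cn(u+v) = (cn u·cn v − sn u·sn v·dn u·dn v)/D = -0.5392575014557654/0.9933029829035429 = -0.5428932669460546
dn(u+v) = (dn u·dn v − m·sn u·sn v·cn u·cn v)/D = 0.929734279180226/0.9933029829035429 = 0.9360027052999499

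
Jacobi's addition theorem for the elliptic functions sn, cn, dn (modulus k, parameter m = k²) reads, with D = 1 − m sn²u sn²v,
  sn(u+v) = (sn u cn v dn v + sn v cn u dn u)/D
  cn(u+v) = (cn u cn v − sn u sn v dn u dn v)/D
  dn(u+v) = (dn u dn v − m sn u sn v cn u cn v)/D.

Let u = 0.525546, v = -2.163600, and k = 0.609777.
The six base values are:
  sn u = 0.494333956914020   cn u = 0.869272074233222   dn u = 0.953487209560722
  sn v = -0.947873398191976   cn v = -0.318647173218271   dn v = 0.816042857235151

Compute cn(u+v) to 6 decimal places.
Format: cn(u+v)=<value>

m = k² = 0.371827989729
D = 1 − m·sn²u·sn²v = 0.9183636390732961
cn(u+v) = (cn u·cn v − sn u·sn v·dn u·dn v)/D = 0.08759376135994782/0.9183636390732961 = 0.09538025857419298

cn(u+v)=0.095380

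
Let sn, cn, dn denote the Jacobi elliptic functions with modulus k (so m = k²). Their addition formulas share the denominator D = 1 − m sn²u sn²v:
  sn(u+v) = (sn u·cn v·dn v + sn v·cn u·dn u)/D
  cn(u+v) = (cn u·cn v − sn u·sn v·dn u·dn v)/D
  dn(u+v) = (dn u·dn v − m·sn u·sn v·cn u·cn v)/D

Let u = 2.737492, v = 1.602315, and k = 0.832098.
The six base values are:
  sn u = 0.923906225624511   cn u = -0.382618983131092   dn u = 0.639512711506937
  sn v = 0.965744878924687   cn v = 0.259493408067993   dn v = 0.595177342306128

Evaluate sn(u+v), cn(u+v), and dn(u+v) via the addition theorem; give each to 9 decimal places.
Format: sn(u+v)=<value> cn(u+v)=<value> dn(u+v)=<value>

m = k² = 0.692387081604
D = 1 − m·sn²u·sn²v = 0.4487741558826563
sn(u+v) = (sn u·cn v·dn v + sn v·cn u·dn u)/D = -0.09361550331586732/0.4487741558826563 = -0.208602706035384
cn(u+v) = (cn u·cn v − sn u·sn v·dn u·dn v)/D = -0.43890133347611/0.4487741558826563 = -0.9780004657640584
dn(u+v) = (dn u·dn v − m·sn u·sn v·cn u·cn v)/D = 0.4419618284820335/0.4487741558826563 = 0.9848201432472774

sn(u+v)=-0.208602706 cn(u+v)=-0.978000466 dn(u+v)=0.984820143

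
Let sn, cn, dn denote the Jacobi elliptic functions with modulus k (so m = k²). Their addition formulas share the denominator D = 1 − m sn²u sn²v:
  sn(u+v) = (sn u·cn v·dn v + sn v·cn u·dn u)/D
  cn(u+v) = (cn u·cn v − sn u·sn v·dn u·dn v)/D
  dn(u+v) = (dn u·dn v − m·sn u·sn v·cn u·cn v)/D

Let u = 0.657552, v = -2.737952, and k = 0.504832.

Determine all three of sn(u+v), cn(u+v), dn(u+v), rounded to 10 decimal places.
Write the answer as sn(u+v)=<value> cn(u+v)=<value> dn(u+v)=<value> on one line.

sn u = 0.6024108462868991, cn u = 0.7981861764500197, dn u = 0.9526349210953237
sn v = -0.5880613490809715, cn v = -0.8088163263170865, dn v = 0.954917223950935
m = k² = 0.254855348224
D = 1 − m·sn²u·sn²v = 0.9680166029949762
sn(u+v) = (sn u·cn v·dn v + sn v·cn u·dn u)/D = -0.9124237115506861/0.9680166029949762 = -0.9425703120460026
cn(u+v) = (cn u·cn v − sn u·sn v·dn u·dn v)/D = -0.3233250906966605/0.9680166029949762 = -0.3340077945939306
dn(u+v) = (dn u·dn v − m·sn u·sn v·cn u·cn v)/D = 0.8514016245249972/0.9680166029949762 = 0.8795320471682197

sn(u+v)=-0.9425703120 cn(u+v)=-0.3340077946 dn(u+v)=0.8795320472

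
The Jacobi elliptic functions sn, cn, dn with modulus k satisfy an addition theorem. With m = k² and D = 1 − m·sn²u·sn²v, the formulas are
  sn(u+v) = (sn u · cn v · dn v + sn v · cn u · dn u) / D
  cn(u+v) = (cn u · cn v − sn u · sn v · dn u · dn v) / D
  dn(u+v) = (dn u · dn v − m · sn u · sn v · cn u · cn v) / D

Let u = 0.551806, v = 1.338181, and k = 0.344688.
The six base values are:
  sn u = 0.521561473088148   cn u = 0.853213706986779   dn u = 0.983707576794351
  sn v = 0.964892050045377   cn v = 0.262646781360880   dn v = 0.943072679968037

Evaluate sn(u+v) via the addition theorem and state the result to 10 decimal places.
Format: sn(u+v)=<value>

sn(u+v)=0.9681664425

m = k² = 0.118809817344
D = 1 − m·sn²u·sn²v = 0.969910096766676
sn(u+v) = (sn u·cn v·dn v + sn v·cn u·dn u)/D = 0.9390344079776608/0.969910096766676 = 0.9681664425476718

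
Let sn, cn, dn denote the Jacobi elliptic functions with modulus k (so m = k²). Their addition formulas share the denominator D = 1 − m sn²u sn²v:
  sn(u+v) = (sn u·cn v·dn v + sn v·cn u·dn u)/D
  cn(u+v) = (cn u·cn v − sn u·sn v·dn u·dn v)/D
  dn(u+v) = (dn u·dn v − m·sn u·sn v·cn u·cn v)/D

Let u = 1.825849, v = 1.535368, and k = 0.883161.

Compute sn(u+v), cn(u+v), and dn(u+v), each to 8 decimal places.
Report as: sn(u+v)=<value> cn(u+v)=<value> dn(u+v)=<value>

sn u = 0.9828226442604825, cn u = 0.1845525668443359, dn u = 0.4965805749314483
sn v = 0.9436544431851755, cn v = 0.3309324581495088, dn v = 0.5526720884290851
m = k² = 0.779973351921
D = 1 − m·sn²u·sn²v = 0.3291026885299792
sn(u+v) = (sn u·cn v·dn v + sn v·cn u·dn u)/D = 0.2662368624735362/0.3291026885299792 = 0.8089780842045102
cn(u+v) = (cn u·cn v − sn u·sn v·dn u·dn v)/D = -0.1934593307594852/0.3291026885299792 = -0.5878388038202314
dn(u+v) = (dn u·dn v − m·sn u·sn v·cn u·cn v)/D = 0.2302660553698112/0.3291026885299792 = 0.699678438964911

sn(u+v)=0.80897808 cn(u+v)=-0.58783880 dn(u+v)=0.69967844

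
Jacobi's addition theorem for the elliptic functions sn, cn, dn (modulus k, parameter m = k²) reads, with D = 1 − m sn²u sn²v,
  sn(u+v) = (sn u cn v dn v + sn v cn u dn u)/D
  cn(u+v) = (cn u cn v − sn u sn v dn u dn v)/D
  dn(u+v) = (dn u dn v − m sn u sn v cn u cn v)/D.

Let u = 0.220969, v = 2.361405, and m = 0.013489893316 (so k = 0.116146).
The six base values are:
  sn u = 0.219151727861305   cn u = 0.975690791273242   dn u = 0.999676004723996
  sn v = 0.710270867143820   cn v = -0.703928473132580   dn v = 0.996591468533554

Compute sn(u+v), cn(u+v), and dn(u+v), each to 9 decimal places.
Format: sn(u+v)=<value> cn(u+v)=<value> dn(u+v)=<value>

sn(u+v)=0.539215139 cn(u+v)=-0.842168056 dn(u+v)=0.998036960

m = k² = 0.013489893316
D = 1 − m·sn²u·sn²v = 0.9996731516349548
sn(u+v) = (sn u·cn v·dn v + sn v·cn u·dn u)/D = 0.5390388973456253/0.9996731516349548 = 0.5392151389321929
cn(u+v) = (cn u·cn v − sn u·sn v·dn u·dn v)/D = -0.8418927943914093/0.9996731516349548 = -0.8421680556434897
dn(u+v) = (dn u·dn v − m·sn u·sn v·cn u·cn v)/D = 0.9977107532416454/0.9996731516349548 = 0.9980369599902729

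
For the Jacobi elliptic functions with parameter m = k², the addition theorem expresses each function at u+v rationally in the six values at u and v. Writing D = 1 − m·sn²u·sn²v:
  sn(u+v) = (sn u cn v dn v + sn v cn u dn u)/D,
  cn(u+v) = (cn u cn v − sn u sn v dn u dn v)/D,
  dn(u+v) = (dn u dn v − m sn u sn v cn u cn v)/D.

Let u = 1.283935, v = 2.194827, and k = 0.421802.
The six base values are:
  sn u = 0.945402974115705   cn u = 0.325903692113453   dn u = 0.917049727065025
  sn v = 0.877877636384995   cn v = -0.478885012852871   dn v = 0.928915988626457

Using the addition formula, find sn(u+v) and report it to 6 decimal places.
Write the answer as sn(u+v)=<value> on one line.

m = k² = 0.177916927204
D = 1 − m·sn²u·sn²v = 0.8774483482530258
sn(u+v) = (sn u·cn v·dn v + sn v·cn u·dn u)/D = -0.158185594474971/0.8774483482530258 = -0.1802790953905309

sn(u+v)=-0.180279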